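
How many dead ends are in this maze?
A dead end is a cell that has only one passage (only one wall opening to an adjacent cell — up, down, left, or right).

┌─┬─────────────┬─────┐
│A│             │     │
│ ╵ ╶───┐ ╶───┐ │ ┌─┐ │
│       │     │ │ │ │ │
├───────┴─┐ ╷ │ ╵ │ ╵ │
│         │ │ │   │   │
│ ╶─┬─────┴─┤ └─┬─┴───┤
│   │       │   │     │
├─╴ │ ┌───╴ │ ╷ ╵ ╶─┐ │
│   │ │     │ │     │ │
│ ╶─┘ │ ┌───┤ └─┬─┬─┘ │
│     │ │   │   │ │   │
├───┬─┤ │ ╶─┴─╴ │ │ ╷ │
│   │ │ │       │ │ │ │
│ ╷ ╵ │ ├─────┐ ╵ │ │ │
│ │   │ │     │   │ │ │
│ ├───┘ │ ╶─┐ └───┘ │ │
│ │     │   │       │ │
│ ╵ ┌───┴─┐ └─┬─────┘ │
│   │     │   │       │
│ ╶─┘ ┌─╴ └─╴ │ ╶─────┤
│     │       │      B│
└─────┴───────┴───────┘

Checking each cell for number of passages:

Dead ends found at positions:
  (0, 0)
  (1, 3)
  (1, 9)
  (2, 4)
  (2, 5)
  (4, 9)
  (5, 5)
  (5, 8)
  (6, 2)
  (10, 3)
  (10, 10)
Total dead ends: 11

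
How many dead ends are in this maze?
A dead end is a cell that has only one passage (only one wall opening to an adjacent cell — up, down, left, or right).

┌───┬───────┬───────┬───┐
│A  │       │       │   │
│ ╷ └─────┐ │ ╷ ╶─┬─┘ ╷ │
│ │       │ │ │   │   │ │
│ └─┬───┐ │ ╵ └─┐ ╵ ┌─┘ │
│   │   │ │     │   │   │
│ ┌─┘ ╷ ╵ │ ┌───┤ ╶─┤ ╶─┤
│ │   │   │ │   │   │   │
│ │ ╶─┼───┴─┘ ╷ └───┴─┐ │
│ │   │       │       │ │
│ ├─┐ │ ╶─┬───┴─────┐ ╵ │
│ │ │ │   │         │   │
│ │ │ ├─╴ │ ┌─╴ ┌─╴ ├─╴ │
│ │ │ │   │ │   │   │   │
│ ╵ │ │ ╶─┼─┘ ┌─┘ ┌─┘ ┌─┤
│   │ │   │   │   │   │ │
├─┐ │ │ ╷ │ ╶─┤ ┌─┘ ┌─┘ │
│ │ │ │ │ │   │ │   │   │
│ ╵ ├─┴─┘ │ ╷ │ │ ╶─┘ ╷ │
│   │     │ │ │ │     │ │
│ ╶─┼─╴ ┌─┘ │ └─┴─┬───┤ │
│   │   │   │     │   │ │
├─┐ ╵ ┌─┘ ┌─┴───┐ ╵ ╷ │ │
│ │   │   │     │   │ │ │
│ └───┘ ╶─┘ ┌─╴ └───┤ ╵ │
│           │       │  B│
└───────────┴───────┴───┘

Checking each cell for number of passages:

Dead ends found at positions:
  (0, 2)
  (0, 9)
  (2, 1)
  (2, 7)
  (3, 5)
  (3, 9)
  (5, 1)
  (6, 5)
  (7, 11)
  (8, 0)
  (8, 2)
  (8, 3)
  (9, 2)
  (9, 7)
  (11, 0)
  (12, 6)
  (12, 9)
Total dead ends: 17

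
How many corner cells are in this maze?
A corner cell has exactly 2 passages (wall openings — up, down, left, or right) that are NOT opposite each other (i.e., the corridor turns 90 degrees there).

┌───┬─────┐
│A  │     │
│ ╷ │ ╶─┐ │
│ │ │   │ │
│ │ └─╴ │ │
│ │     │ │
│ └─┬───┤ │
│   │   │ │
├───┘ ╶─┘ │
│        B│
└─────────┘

Counting corner cells (2 non-opposite passages):
Total corners: 11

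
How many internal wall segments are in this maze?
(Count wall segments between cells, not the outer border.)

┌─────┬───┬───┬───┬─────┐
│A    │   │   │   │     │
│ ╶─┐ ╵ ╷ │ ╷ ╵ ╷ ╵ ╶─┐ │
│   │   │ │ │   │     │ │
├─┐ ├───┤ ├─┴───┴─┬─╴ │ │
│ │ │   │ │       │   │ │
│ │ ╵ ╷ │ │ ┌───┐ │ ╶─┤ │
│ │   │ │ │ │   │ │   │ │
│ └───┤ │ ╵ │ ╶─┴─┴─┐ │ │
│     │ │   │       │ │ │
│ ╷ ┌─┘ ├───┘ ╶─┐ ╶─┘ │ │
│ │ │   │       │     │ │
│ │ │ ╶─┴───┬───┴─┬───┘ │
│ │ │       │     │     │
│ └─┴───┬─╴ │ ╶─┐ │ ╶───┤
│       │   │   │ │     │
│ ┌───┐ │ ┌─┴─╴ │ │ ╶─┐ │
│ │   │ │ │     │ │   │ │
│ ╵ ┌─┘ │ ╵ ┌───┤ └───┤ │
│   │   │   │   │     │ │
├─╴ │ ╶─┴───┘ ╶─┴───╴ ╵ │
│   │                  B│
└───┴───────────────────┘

Counting internal wall segments:
Total internal walls: 110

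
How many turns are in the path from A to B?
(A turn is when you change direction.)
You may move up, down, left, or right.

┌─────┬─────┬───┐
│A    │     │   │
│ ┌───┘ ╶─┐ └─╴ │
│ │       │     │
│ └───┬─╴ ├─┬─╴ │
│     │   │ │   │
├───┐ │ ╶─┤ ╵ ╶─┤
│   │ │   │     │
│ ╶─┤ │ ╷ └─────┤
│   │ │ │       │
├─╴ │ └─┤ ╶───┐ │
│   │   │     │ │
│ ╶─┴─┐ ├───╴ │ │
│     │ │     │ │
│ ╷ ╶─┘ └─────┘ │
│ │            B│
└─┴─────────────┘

Directions: down, down, right, right, down, down, down, right, down, down, right, right, right, right
Number of turns: 5

Solution:

┌─────┬─────┬───┐
│A    │     │   │
│ ┌───┘ ╶─┐ └─╴ │
│↓│       │     │
│ └───┬─╴ ├─┬─╴ │
│↳ → ↓│   │ │   │
├───┐ │ ╶─┤ ╵ ╶─┤
│   │↓│   │     │
│ ╶─┤ │ ╷ └─────┤
│   │↓│ │       │
├─╴ │ └─┤ ╶───┐ │
│   │↳ ↓│     │ │
│ ╶─┴─┐ ├───╴ │ │
│     │↓│     │ │
│ ╷ ╶─┘ └─────┘ │
│ │    ↳ → → → B│
└─┴─────────────┘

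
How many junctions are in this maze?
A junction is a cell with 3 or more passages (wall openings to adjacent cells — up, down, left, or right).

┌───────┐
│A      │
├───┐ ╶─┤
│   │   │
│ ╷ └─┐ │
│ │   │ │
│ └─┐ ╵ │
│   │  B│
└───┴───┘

Checking each cell for number of passages:

Junctions found (3+ passages):
  (0, 2): 3 passages
Total junctions: 1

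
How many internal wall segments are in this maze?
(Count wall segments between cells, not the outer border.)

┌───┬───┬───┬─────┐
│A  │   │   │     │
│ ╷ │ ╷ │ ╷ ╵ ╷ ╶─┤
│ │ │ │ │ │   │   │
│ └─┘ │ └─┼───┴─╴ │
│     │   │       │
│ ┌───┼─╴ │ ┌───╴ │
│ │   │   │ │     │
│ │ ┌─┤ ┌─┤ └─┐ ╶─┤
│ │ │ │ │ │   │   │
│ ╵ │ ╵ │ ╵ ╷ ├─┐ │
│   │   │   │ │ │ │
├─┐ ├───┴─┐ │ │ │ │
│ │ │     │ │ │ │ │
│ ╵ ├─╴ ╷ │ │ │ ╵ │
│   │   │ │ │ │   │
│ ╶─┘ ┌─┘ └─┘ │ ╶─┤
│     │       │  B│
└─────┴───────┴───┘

Counting internal wall segments:
Total internal walls: 64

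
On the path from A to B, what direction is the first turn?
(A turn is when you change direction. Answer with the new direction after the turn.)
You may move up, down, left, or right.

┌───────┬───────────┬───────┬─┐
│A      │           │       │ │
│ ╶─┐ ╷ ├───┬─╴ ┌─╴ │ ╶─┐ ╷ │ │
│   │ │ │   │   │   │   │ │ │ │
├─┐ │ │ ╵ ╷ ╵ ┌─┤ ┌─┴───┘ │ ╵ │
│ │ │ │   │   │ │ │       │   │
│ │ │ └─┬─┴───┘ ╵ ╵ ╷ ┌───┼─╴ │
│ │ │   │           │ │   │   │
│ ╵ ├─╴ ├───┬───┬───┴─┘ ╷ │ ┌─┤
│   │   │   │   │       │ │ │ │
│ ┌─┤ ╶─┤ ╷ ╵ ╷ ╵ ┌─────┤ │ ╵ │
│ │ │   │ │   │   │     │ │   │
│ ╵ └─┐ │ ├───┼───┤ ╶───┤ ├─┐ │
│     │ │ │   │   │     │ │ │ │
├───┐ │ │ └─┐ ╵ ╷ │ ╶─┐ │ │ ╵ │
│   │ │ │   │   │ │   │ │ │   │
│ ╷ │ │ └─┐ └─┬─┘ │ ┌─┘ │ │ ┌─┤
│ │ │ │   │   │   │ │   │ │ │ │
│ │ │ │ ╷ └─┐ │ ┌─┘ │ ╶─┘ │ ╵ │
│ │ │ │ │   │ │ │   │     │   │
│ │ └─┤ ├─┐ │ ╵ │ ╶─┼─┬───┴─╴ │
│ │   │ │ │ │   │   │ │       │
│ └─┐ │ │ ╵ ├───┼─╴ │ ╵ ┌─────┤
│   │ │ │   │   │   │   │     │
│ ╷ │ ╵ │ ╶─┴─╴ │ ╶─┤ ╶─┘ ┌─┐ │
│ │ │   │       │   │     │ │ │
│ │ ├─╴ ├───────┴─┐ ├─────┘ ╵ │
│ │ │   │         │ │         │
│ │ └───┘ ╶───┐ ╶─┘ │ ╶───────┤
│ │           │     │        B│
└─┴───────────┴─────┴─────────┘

Directions: right, right, right, down, down, right, up, right, down, right, up, right, up, right, right, down, left, down, down, right, up, right, right, right, up, up, right, down, down, right, down, left, down, down, right, down, down, left, down, down, right, down, left, left, left, down, left, down, right, right, up, right, right, down, down, left, left, left, left, down, right, right, right, right
First turn direction: down

Solution:

┌───────┬───────────┬───────┬─┐
│A → → ↓│      ↱ → ↓│    ↱ ↓│ │
│ ╶─┐ ╷ ├───┬─╴ ┌─╴ │ ╶─┐ ╷ │ │
│   │ │↓│↱ ↓│↱ ↑│↓ ↲│   │↑│↓│ │
├─┐ │ │ ╵ ╷ ╵ ┌─┤ ┌─┴───┘ │ ╵ │
│ │ │ │↳ ↑│↳ ↑│ │↓│↱ → → ↑│↳ ↓│
│ │ │ └─┬─┴───┘ ╵ ╵ ╷ ┌───┼─╴ │
│ │ │   │        ↳ ↑│ │   │↓ ↲│
│ ╵ ├─╴ ├───┬───┬───┴─┘ ╷ │ ┌─┤
│   │   │   │   │       │ │↓│ │
│ ┌─┤ ╶─┤ ╷ ╵ ╷ ╵ ┌─────┤ │ ╵ │
│ │ │   │ │   │   │     │ │↳ ↓│
│ ╵ └─┐ │ ├───┼───┤ ╶───┤ ├─┐ │
│     │ │ │   │   │     │ │ │↓│
├───┐ │ │ └─┐ ╵ ╷ │ ╶─┐ │ │ ╵ │
│   │ │ │   │   │ │   │ │ │↓ ↲│
│ ╷ │ │ └─┐ └─┬─┘ │ ┌─┘ │ │ ┌─┤
│ │ │ │   │   │   │ │   │ │↓│ │
│ │ │ │ ╷ └─┐ │ ┌─┘ │ ╶─┘ │ ╵ │
│ │ │ │ │   │ │ │   │     │↳ ↓│
│ │ └─┤ ├─┐ │ ╵ │ ╶─┼─┬───┴─╴ │
│ │   │ │ │ │   │   │ │↓ ← ← ↲│
│ └─┐ │ │ ╵ ├───┼─╴ │ ╵ ┌─────┤
│   │ │ │   │   │   │↓ ↲│↱ → ↓│
│ ╷ │ ╵ │ ╶─┴─╴ │ ╶─┤ ╶─┘ ┌─┐ │
│ │ │   │       │   │↳ → ↑│ │↓│
│ │ ├─╴ ├───────┴─┐ ├─────┘ ╵ │
│ │ │   │         │ │↓ ← ← ← ↲│
│ │ └───┘ ╶───┐ ╶─┘ │ ╶───────┤
│ │           │     │↳ → → → B│
└─┴───────────┴─────┴─────────┘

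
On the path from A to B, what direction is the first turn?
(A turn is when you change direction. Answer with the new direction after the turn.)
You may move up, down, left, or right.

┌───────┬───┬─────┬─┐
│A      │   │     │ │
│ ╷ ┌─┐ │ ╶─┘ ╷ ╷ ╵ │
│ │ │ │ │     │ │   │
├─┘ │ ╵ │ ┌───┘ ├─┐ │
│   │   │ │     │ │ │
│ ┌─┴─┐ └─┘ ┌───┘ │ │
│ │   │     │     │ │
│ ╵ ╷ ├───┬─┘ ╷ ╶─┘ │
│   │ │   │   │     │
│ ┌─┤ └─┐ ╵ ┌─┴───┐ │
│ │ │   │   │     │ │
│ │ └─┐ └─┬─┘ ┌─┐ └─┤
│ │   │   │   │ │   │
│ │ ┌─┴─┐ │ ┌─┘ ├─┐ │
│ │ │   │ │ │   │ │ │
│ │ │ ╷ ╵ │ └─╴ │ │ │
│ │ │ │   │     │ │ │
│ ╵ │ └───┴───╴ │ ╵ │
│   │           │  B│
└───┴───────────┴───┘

Directions: right, down, down, left, down, down, right, up, right, down, down, right, down, right, down, down, left, up, left, down, down, right, right, right, right, right, up, left, left, up, up, right, up, right, right, down, right, down, down, down
First turn direction: down

Solution:

┌───────┬───┬─────┬─┐
│A ↓    │   │     │ │
│ ╷ ┌─┐ │ ╶─┘ ╷ ╷ ╵ │
│ │↓│ │ │     │ │   │
├─┘ │ ╵ │ ┌───┘ ├─┐ │
│↓ ↲│   │ │     │ │ │
│ ┌─┴─┐ └─┘ ┌───┘ │ │
│↓│↱ ↓│     │     │ │
│ ╵ ╷ ├───┬─┘ ╷ ╶─┘ │
│↳ ↑│↓│   │   │     │
│ ┌─┤ └─┐ ╵ ┌─┴───┐ │
│ │ │↳ ↓│   │↱ → ↓│ │
│ │ └─┐ └─┬─┘ ┌─┐ └─┤
│ │   │↳ ↓│↱ ↑│ │↳ ↓│
│ │ ┌─┴─┐ │ ┌─┘ ├─┐ │
│ │ │↓ ↰│↓│↑│   │ │↓│
│ │ │ ╷ ╵ │ └─╴ │ │ │
│ │ │↓│↑ ↲│↑ ← ↰│ │↓│
│ ╵ │ └───┴───╴ │ ╵ │
│   │↳ → → → → ↑│  B│
└───┴───────────┴───┘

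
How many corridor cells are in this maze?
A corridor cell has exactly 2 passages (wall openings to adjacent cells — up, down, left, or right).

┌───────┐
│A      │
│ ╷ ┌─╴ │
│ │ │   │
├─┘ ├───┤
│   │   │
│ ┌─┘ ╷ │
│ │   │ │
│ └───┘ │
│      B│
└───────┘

Counting cells with exactly 2 passages:
Total corridor cells: 16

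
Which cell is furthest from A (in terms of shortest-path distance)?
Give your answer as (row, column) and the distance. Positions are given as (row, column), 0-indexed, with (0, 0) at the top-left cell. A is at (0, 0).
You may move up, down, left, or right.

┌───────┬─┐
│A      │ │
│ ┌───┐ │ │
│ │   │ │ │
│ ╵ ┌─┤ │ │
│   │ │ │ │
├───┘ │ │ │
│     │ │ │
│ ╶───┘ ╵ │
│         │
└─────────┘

Computing BFS distances from A to all cells:
Furthest cell: (2, 2)
Distance: 14 steps

Path from A to the furthest cell:

┌───────┬─┐
│A → → ↓│ │
│ ┌───┐ │ │
│ │   │↓│ │
│ ╵ ┌─┤ │ │
│   │B│↓│ │
├───┘ │ │ │
│↱ → ↑│↓│ │
│ ╶───┘ ╵ │
│↑ ← ← ↲  │
└─────────┘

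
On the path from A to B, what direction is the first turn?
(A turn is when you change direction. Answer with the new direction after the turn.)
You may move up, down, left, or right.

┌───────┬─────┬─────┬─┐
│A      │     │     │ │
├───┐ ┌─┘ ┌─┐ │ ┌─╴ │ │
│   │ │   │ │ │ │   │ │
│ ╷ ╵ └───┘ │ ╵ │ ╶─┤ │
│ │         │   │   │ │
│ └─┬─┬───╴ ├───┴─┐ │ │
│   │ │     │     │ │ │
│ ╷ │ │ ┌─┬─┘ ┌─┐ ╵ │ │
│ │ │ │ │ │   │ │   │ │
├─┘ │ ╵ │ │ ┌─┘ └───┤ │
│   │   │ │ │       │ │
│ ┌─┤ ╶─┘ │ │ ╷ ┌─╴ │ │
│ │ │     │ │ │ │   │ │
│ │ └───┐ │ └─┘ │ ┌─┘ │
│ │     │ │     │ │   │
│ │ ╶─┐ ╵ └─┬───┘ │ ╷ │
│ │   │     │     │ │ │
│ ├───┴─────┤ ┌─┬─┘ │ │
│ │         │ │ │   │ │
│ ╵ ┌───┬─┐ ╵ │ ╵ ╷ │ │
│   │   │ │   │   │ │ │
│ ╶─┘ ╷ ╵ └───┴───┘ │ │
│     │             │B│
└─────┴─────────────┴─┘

Directions: right, right, down, down, left, up, left, down, down, right, down, down, left, down, down, down, down, down, down, right, right, up, right, down, right, right, right, right, right, right, up, up, up, up, right, down, down, down, down
First turn direction: down

Solution:

┌───────┬─────┬─────┬─┐
│A → ↓  │     │     │ │
├───┐ ┌─┘ ┌─┐ │ ┌─╴ │ │
│↓ ↰│↓│   │ │ │ │   │ │
│ ╷ ╵ └───┘ │ ╵ │ ╶─┤ │
│↓│↑ ↲      │   │   │ │
│ └─┬─┬───╴ ├───┴─┐ │ │
│↳ ↓│ │     │     │ │ │
│ ╷ │ │ ┌─┬─┘ ┌─┐ ╵ │ │
│ │↓│ │ │ │   │ │   │ │
├─┘ │ ╵ │ │ ┌─┘ └───┤ │
│↓ ↲│   │ │ │       │ │
│ ┌─┤ ╶─┘ │ │ ╷ ┌─╴ │ │
│↓│ │     │ │ │ │   │ │
│ │ └───┐ │ └─┘ │ ┌─┘ │
│↓│     │ │     │ │↱ ↓│
│ │ ╶─┐ ╵ └─┬───┘ │ ╷ │
│↓│   │     │     │↑│↓│
│ ├───┴─────┤ ┌─┬─┘ │ │
│↓│         │ │ │  ↑│↓│
│ ╵ ┌───┬─┐ ╵ │ ╵ ╷ │ │
│↓  │↱ ↓│ │   │   │↑│↓│
│ ╶─┘ ╷ ╵ └───┴───┘ │ │
│↳ → ↑│↳ → → → → → ↑│B│
└─────┴─────────────┴─┘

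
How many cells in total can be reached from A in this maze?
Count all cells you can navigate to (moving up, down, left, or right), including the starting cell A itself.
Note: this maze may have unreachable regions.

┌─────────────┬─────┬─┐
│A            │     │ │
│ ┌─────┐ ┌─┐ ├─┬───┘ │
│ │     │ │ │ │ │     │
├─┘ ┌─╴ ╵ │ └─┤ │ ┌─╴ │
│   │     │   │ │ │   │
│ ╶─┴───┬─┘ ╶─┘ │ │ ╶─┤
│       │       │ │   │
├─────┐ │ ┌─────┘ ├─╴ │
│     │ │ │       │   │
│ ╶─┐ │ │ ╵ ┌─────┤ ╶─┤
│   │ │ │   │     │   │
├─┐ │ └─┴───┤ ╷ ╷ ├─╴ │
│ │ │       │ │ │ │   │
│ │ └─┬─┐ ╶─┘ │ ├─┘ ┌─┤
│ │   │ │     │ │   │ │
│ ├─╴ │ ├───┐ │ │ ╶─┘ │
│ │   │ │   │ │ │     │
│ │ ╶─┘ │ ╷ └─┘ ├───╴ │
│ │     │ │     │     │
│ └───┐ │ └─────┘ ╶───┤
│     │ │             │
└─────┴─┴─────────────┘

Using BFS/flood-fill to find all reachable cells from A:
Maze size: 11 × 11 = 121 total cells
97 cell(s) are walled off and cannot be reached from A.
Reachable cells: 24

Reachable region (· marks reachable cells):

┌─────────────┬─────┬─┐
│A · · · · · ·│     │ │
│ ┌─────┐ ┌─┐ ├─┬───┘ │
│·│· · ·│·│ │·│ │     │
├─┘ ┌─╴ ╵ │ └─┤ │ ┌─╴ │
│· ·│· · ·│   │ │ │   │
│ ╶─┴───┬─┘ ╶─┘ │ │ ╶─┤
│· · · ·│       │ │   │
├─────┐ │ ┌─────┘ ├─╴ │
│     │·│ │       │   │
│ ╶─┐ │ │ ╵ ┌─────┤ ╶─┤
│   │ │·│   │     │   │
├─┐ │ └─┴───┤ ╷ ╷ ├─╴ │
│ │ │       │ │ │ │   │
│ │ └─┬─┐ ╶─┘ │ ├─┘ ┌─┤
│ │   │ │     │ │   │ │
│ ├─╴ │ ├───┐ │ │ ╶─┘ │
│ │   │ │   │ │ │     │
│ │ ╶─┘ │ ╷ └─┘ ├───╴ │
│ │     │ │     │     │
│ └───┐ │ └─────┘ ╶───┤
│     │ │             │
└─────┴─┴─────────────┘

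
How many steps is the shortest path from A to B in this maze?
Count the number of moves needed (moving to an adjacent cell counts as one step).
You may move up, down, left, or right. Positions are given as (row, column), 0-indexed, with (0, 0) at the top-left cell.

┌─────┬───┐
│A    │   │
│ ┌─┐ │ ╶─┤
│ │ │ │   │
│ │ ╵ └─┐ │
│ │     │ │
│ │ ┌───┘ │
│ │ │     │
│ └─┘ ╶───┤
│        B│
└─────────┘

Using BFS to find shortest path:
Start: (0, 0), End: (4, 4)
Path found:
(0,0) → (1,0) → (2,0) → (3,0) → (4,0) → (4,1) → (4,2) → (4,3) → (4,4)
Number of steps: 8

Solution:

┌─────┬───┐
│A    │   │
│ ┌─┐ │ ╶─┤
│↓│ │ │   │
│ │ ╵ └─┐ │
│↓│     │ │
│ │ ┌───┘ │
│↓│ │     │
│ └─┘ ╶───┤
│↳ → → → B│
└─────────┘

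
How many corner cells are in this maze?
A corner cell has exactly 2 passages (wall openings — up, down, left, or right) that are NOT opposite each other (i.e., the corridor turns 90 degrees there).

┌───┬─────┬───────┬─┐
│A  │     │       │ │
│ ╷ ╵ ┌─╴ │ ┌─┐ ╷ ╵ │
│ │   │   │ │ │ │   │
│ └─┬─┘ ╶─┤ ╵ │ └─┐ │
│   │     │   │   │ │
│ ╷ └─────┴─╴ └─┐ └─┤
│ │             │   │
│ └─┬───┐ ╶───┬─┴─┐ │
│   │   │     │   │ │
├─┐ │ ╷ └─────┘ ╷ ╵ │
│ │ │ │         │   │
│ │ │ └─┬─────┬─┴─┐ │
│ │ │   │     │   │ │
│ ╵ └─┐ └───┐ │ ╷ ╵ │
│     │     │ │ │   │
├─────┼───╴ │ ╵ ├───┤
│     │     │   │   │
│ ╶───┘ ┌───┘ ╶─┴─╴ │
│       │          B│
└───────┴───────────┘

Counting corner cells (2 non-opposite passages):
Total corners: 46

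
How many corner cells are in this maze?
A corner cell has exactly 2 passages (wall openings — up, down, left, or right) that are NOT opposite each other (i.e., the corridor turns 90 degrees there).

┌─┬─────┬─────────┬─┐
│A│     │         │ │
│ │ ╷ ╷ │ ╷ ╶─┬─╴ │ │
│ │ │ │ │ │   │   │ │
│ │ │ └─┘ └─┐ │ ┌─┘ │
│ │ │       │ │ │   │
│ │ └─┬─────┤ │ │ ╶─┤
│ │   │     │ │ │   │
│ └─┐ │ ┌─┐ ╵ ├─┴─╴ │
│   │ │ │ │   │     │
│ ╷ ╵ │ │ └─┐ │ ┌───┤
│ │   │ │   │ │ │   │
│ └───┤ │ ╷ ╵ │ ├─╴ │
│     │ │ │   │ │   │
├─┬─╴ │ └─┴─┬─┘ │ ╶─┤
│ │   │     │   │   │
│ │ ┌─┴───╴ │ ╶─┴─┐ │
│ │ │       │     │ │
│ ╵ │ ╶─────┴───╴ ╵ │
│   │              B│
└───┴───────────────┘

Counting corner cells (2 non-opposite passages):
Total corners: 47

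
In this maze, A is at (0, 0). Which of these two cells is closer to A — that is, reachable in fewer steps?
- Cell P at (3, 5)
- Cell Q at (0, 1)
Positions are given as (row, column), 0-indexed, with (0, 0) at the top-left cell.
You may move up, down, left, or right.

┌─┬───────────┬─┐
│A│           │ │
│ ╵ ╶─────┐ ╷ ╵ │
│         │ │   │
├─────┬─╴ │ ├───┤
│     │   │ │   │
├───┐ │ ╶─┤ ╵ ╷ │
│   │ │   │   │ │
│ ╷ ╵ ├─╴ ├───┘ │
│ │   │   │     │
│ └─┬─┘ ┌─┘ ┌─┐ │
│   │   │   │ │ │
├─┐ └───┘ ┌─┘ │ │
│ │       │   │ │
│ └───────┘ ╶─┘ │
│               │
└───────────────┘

Shortest path A → P at (3, 5): 10 steps
Shortest path A → Q at (0, 1): 3 steps

Q is closer (3 steps vs 10 steps).

Path to P:

┌─┬───────────┬─┐
│A│↱ → → → ↓  │ │
│ ╵ ╶─────┐ ╷ ╵ │
│↳ ↑      │↓│   │
├─────┬─╴ │ ├───┤
│     │   │↓│   │
├───┐ │ ╶─┤ ╵ ╷ │
│   │ │   │P  │ │
│ ╷ ╵ ├─╴ ├───┘ │
│ │   │   │     │
│ └─┬─┘ ┌─┘ ┌─┐ │
│   │   │   │ │ │
├─┐ └───┘ ┌─┘ │ │
│ │       │   │ │
│ └───────┘ ╶─┘ │
│               │
└───────────────┘

Path to Q:

┌─┬───────────┬─┐
│A│Q          │ │
│ ╵ ╶─────┐ ╷ ╵ │
│↳ ↑      │ │   │
├─────┬─╴ │ ├───┤
│     │   │ │   │
├───┐ │ ╶─┤ ╵ ╷ │
│   │ │   │   │ │
│ ╷ ╵ ├─╴ ├───┘ │
│ │   │   │     │
│ └─┬─┘ ┌─┘ ┌─┐ │
│   │   │   │ │ │
├─┐ └───┘ ┌─┘ │ │
│ │       │   │ │
│ └───────┘ ╶─┘ │
│               │
└───────────────┘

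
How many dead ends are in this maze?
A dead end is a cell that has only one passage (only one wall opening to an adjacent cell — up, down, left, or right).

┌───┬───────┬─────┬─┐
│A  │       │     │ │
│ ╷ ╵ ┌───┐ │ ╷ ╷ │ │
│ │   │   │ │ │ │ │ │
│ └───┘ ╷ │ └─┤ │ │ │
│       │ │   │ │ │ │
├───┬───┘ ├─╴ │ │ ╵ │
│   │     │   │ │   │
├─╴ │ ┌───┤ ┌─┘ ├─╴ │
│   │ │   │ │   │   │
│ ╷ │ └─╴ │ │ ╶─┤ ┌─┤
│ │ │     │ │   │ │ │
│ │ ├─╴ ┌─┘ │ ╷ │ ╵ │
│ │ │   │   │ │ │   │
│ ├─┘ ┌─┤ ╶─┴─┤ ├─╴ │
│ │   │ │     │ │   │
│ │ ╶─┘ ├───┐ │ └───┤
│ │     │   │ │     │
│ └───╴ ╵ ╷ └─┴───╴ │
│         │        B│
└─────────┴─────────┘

Checking each cell for number of passages:

Dead ends found at positions:
  (0, 9)
  (1, 6)
  (3, 0)
  (4, 3)
  (5, 9)
  (6, 1)
  (6, 6)
  (7, 3)
  (7, 8)
  (8, 6)
Total dead ends: 10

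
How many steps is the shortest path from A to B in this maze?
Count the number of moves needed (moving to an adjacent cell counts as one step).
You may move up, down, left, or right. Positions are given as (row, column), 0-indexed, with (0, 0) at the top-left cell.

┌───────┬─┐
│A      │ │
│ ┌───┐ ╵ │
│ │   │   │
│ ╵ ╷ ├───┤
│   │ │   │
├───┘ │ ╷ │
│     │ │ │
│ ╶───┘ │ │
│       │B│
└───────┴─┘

Using BFS to find shortest path:
Start: (0, 0), End: (4, 4)
Path found:
(0,0) → (1,0) → (2,0) → (2,1) → (1,1) → (1,2) → (2,2) → (3,2) → (3,1) → (3,0) → (4,0) → (4,1) → (4,2) → (4,3) → (3,3) → (2,3) → (2,4) → (3,4) → (4,4)
Number of steps: 18

Solution:

┌───────┬─┐
│A      │ │
│ ┌───┐ ╵ │
│↓│↱ ↓│   │
│ ╵ ╷ ├───┤
│↳ ↑│↓│↱ ↓│
├───┘ │ ╷ │
│↓ ← ↲│↑│↓│
│ ╶───┘ │ │
│↳ → → ↑│B│
└───────┴─┘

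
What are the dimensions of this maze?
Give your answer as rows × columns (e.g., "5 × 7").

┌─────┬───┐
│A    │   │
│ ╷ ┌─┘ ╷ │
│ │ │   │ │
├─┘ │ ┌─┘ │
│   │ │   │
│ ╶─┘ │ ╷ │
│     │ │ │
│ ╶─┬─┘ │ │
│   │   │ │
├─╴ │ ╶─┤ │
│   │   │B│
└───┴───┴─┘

Counting the maze dimensions:
Rows (vertical): 6
Columns (horizontal): 5
Dimensions: 6 × 5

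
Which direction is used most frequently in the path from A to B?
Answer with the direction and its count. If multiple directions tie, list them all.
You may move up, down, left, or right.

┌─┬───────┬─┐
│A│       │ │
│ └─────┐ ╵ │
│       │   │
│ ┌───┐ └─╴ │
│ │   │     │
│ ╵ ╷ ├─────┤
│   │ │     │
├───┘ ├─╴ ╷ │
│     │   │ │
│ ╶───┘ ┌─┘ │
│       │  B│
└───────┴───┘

Directions: down, down, down, right, up, right, down, down, left, left, down, right, right, right, up, right, up, right, down, down
Counts: {'down': 8, 'right': 7, 'up': 3, 'left': 2}
Most common: down (8 times)

Solution:

┌─┬───────┬─┐
│A│       │ │
│ └─────┐ ╵ │
│↓      │   │
│ ┌───┐ └─╴ │
│↓│↱ ↓│     │
│ ╵ ╷ ├─────┤
│↳ ↑│↓│  ↱ ↓│
├───┘ ├─╴ ╷ │
│↓ ← ↲│↱ ↑│↓│
│ ╶───┘ ┌─┘ │
│↳ → → ↑│  B│
└───────┴───┘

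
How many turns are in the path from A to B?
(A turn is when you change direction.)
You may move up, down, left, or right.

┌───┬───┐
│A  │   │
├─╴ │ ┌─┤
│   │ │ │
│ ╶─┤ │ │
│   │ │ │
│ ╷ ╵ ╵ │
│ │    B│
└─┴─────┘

Directions: right, down, left, down, right, down, right, right
Number of turns: 6

Solution:

┌───┬───┐
│A ↓│   │
├─╴ │ ┌─┤
│↓ ↲│ │ │
│ ╶─┤ │ │
│↳ ↓│ │ │
│ ╷ ╵ ╵ │
│ │↳ → B│
└─┴─────┘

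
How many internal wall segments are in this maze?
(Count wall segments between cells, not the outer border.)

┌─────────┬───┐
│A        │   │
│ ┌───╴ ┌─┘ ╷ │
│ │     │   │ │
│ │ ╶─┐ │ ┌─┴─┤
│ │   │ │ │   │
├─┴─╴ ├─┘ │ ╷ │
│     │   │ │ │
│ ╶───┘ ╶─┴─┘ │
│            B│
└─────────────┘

Counting internal wall segments:
Total internal walls: 24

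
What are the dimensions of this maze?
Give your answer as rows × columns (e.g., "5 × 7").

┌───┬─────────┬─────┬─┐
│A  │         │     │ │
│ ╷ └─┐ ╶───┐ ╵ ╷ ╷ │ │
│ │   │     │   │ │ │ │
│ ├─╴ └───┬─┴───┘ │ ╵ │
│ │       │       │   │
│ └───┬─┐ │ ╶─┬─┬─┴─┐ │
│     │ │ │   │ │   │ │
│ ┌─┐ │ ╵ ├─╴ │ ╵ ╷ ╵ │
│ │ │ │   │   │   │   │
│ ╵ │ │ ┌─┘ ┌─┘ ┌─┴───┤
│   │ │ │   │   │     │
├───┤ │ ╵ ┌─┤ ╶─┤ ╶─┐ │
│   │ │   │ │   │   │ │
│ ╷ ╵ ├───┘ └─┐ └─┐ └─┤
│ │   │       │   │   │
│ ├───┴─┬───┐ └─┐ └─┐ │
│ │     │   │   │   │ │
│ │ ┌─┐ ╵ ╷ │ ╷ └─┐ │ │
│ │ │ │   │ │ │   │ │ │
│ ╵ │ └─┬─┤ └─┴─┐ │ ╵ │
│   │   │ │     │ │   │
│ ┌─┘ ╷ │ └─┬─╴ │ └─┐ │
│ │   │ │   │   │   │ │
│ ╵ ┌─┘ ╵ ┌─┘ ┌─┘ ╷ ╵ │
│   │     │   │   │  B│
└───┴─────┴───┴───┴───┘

Counting the maze dimensions:
Rows (vertical): 13
Columns (horizontal): 11
Dimensions: 13 × 11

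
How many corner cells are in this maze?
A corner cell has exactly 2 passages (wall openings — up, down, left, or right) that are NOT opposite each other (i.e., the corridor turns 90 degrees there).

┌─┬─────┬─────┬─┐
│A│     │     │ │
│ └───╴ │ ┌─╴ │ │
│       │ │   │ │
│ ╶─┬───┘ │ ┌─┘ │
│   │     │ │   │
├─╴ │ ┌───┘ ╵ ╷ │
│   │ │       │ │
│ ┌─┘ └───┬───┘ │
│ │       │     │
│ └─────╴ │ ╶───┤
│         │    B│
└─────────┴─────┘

Counting corner cells (2 non-opposite passages):
Total corners: 20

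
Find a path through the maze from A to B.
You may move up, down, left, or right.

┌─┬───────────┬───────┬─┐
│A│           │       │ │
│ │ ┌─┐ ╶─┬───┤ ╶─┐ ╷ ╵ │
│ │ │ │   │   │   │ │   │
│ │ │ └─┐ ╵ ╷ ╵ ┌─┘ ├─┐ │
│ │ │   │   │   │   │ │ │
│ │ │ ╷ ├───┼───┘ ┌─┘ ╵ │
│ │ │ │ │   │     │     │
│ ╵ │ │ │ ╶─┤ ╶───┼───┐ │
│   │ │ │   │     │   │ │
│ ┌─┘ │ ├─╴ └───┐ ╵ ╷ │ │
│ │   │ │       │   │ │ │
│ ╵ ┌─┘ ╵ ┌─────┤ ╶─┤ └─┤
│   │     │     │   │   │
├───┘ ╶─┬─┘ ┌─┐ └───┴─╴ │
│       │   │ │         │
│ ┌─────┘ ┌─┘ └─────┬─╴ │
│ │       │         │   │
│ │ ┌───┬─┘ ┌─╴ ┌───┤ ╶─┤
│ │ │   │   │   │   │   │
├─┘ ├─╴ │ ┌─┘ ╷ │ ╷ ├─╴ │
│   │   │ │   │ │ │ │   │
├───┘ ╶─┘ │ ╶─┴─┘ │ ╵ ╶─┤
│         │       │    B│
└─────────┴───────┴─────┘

Finding the shortest path through the maze:
Path length: 48 steps
Directions: down → down → down → down → right → up → up → up → up → right → right → down → right → down → right → up → right → down → right → up → up → right → right → down → down → left → down → left → left → down → right → right → down → right → up → right → down → down → right → down → down → left → down → right → down → left → down → right

Solution:

┌─┬───────────┬───────┬─┐
│A│↱ → ↓      │↱ → ↓  │ │
│ │ ┌─┐ ╶─┬───┤ ╶─┐ ╷ ╵ │
│↓│↑│ │↳ ↓│↱ ↓│↑  │↓│   │
│ │ │ └─┐ ╵ ╷ ╵ ┌─┘ ├─┐ │
│↓│↑│   │↳ ↑│↳ ↑│↓ ↲│ │ │
│ │ │ ╷ ├───┼───┘ ┌─┘ ╵ │
│↓│↑│ │ │   │↓ ← ↲│     │
│ ╵ │ │ │ ╶─┤ ╶───┼───┐ │
│↳ ↑│ │ │   │↳ → ↓│↱ ↓│ │
│ ┌─┘ │ ├─╴ └───┐ ╵ ╷ │ │
│ │   │ │       │↳ ↑│↓│ │
│ ╵ ┌─┘ ╵ ┌─────┤ ╶─┤ └─┤
│   │     │     │   │↳ ↓│
├───┘ ╶─┬─┘ ┌─┐ └───┴─╴ │
│       │   │ │        ↓│
│ ┌─────┘ ┌─┘ └─────┬─╴ │
│ │       │         │↓ ↲│
│ │ ┌───┬─┘ ┌─╴ ┌───┤ ╶─┤
│ │ │   │   │   │   │↳ ↓│
├─┘ ├─╴ │ ┌─┘ ╷ │ ╷ ├─╴ │
│   │   │ │   │ │ │ │↓ ↲│
├───┘ ╶─┘ │ ╶─┴─┘ │ ╵ ╶─┤
│         │       │  ↳ B│
└─────────┴───────┴─────┘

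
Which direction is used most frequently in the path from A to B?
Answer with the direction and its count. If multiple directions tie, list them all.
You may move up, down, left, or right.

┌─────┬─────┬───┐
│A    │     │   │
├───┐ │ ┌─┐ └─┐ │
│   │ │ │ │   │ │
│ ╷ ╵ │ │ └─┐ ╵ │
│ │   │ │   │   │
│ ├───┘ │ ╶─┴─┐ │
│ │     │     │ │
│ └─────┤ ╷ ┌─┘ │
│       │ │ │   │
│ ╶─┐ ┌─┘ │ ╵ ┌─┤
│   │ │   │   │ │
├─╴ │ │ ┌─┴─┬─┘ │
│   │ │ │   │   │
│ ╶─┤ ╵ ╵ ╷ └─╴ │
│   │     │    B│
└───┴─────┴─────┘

Directions: right, right, down, down, left, up, left, down, down, down, right, right, down, down, down, right, right, up, right, down, right, right
Counts: {'right': 9, 'down': 9, 'left': 2, 'up': 2}
Most common: down and right (tied at 9 times each)

Solution:

┌─────┬─────┬───┐
│A → ↓│     │   │
├───┐ │ ┌─┐ └─┐ │
│↓ ↰│↓│ │ │   │ │
│ ╷ ╵ │ │ └─┐ ╵ │
│↓│↑ ↲│ │   │   │
│ ├───┘ │ ╶─┴─┐ │
│↓│     │     │ │
│ └─────┤ ╷ ┌─┘ │
│↳ → ↓  │ │ │   │
│ ╶─┐ ┌─┘ │ ╵ ┌─┤
│   │↓│   │   │ │
├─╴ │ │ ┌─┴─┬─┘ │
│   │↓│ │↱ ↓│   │
│ ╶─┤ ╵ ╵ ╷ └─╴ │
│   │↳ → ↑│↳ → B│
└───┴─────┴─────┘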